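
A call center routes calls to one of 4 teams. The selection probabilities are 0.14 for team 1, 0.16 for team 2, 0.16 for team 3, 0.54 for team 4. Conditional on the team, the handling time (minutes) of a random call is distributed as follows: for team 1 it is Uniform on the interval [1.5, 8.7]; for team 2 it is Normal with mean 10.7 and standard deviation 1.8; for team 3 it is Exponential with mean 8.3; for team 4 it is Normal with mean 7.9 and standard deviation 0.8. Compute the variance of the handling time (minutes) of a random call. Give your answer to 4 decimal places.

14.8544

Per component, 1: μ=5.1, E[X²]=30.33; 2: μ=10.7, E[X²]=117.73; 3: μ=8.3, E[X²]=137.78; 4: μ=7.9, E[X²]=63.05.
E[X] = 0.14·5.1 + 0.16·10.7 + 0.16·8.3 + 0.54·7.9 = 8.02.
E[X²] = 0.14·30.33 + 0.16·117.73 + 0.16·137.78 + 0.54·63.05 = 79.1748.
Var(X) = E[X²] − (E[X])² = 79.1748 − 64.3204 = 14.8544.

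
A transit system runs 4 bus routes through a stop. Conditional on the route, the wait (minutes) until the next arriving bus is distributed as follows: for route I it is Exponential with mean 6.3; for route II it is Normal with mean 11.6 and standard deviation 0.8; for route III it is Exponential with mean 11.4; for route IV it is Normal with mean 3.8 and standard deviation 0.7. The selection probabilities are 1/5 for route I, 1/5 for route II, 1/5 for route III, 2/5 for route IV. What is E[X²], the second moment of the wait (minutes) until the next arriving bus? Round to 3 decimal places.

For each component E[X²] = Var + (mean)², giving I: 79.38; II: 135.2; III: 259.92; IV: 14.93.
Overall E[X²] = 0.2·79.38 + 0.2·135.2 + 0.2·259.92 + 0.4·14.93 = 100.872.

100.872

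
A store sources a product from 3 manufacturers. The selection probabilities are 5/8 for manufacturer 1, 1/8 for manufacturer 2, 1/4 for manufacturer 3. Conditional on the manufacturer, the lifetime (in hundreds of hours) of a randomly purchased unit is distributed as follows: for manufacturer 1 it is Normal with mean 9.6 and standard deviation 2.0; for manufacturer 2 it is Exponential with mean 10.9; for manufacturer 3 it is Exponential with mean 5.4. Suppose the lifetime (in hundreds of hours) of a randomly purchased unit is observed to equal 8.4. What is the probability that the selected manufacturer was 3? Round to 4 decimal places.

0.0820

Likelihoods f(8.4 | ·): 1: 0.166612; 2: 0.042451; 3: 0.0390874.
Posterior ∝ prior × likelihood. Numerator for 3: 0.25·0.0390874 = 0.00977186.
Normalizing constant: 0.625·0.166612 + 0.125·0.042451 + 0.25·0.0390874 = 0.119211.
P(3 | observation) = 0.00977186 / 0.119211 = 0.0819711.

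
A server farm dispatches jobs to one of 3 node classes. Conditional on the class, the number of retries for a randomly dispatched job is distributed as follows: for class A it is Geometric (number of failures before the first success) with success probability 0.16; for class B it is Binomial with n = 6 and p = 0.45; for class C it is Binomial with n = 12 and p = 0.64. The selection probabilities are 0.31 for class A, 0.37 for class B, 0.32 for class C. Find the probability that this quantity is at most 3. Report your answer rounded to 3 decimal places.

Conditional on each class, P(X ≤ 3): A: 0.502129; B: 0.744736; C: 0.00695135.
By total probability, P(X ≤ 3) = 0.31·0.502129 + 0.37·0.744736 + 0.32·0.00695135 = 0.433437.

0.433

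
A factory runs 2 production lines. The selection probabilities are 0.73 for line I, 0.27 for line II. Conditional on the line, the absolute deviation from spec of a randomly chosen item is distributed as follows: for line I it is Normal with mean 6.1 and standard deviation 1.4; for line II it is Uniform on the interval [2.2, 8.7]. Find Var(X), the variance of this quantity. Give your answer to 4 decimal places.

2.4647

Per component, I: μ=6.1, E[X²]=39.17; II: μ=5.45, E[X²]=33.2233.
E[X] = 0.73·6.1 + 0.27·5.45 = 5.9245.
E[X²] = 0.73·39.17 + 0.27·33.2233 = 37.5644.
Var(X) = E[X²] − (E[X])² = 37.5644 − 35.0997 = 2.4647.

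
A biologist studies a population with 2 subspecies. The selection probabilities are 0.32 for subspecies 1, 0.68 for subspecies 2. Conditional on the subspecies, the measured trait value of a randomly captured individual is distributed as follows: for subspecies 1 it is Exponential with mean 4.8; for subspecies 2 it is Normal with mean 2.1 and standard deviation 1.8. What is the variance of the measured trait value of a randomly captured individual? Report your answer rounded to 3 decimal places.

11.162

Per component, 1: μ=4.8, E[X²]=46.08; 2: μ=2.1, E[X²]=7.65.
E[X] = 0.32·4.8 + 0.68·2.1 = 2.964.
E[X²] = 0.32·46.08 + 0.68·7.65 = 19.9476.
Var(X) = E[X²] − (E[X])² = 19.9476 − 8.7853 = 11.1623.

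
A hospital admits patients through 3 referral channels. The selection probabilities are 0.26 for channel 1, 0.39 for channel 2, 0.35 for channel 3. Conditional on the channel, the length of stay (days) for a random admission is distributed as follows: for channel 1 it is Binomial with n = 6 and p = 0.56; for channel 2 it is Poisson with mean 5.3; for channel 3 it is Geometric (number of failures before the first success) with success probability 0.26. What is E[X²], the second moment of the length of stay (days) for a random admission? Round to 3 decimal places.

For each component E[X²] = Var + (mean)², giving 1: 12.768; 2: 33.39; 3: 19.0473.
Overall E[X²] = 0.26·12.768 + 0.39·33.39 + 0.35·19.0473 = 23.0083.

23.008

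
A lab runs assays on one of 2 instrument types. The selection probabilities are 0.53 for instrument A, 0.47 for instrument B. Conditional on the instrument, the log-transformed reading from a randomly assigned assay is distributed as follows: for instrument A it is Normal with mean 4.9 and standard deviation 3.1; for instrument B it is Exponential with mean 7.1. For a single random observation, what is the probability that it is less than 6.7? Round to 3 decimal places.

0.668

Conditional on each instrument, P(X < 6.7): A: 0.71926; B: 0.6108.
By total probability, P(X < 6.7) = 0.53·0.71926 + 0.47·0.6108 = 0.668284.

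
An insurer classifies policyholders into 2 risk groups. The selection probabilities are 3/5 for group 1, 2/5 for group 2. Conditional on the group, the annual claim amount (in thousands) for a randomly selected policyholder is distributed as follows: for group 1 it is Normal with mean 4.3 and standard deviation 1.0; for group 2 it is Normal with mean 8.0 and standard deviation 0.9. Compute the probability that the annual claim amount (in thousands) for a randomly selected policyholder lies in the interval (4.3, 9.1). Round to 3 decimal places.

Conditional on each group, P(4.3 < X < 9.1): 1: 0.499999; 2: 0.889169.
By total probability, P(4.3 < X < 9.1) = 0.6·0.499999 + 0.4·0.889169 = 0.655667.

0.656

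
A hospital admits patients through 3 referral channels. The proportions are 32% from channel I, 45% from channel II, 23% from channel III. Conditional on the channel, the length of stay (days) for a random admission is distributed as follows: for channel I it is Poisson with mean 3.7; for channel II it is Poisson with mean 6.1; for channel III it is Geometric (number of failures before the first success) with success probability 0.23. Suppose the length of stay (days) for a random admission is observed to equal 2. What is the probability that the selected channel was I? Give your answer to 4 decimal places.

0.5192

Likelihoods P(X=2 | ·): I: 0.169233; II: 0.0417286; III: 0.136367.
Posterior ∝ prior × likelihood. Numerator for I: 0.32·0.169233 = 0.0541544.
Normalizing constant: 0.32·0.169233 + 0.45·0.0417286 + 0.23·0.136367 = 0.104297.
P(I | observation) = 0.0541544 / 0.104297 = 0.519234.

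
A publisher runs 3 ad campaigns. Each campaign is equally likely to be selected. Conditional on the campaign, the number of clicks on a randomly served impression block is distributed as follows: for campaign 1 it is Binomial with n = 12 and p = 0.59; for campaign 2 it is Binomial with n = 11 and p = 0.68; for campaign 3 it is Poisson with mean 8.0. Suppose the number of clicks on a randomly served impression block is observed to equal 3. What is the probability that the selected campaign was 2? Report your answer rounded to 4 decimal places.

Likelihoods P(X=3 | ·): 1: 0.0147922; 2: 0.00570441; 3: 0.0286261.
Posterior ∝ prior × likelihood. Numerator for 2: 0.333333·0.00570441 = 0.00190147.
Normalizing constant: 0.333333·0.0147922 + 0.333333·0.00570441 + 0.333333·0.0286261 = 0.0163743.
P(2 | observation) = 0.00190147 / 0.0163743 = 0.116126.

0.1161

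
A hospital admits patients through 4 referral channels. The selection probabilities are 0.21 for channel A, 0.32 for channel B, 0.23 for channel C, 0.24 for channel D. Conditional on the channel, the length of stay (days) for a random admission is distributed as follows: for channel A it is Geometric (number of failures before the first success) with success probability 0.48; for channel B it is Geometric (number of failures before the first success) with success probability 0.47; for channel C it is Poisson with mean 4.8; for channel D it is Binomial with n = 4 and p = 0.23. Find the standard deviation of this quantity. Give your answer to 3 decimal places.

Per component, A: μ=1.08333, E[X²]=3.43056; B: μ=1.12766, E[X²]=3.67089; C: μ=4.8, E[X²]=27.84; D: μ=0.92, E[X²]=1.5548.
E[X] = 0.21·1.08333 + 0.32·1.12766 + 0.23·4.8 + 0.24·0.92 = 1.91315.
E[X²] = 0.21·3.43056 + 0.32·3.67089 + 0.23·27.84 + 0.24·1.5548 = 8.67145.
Var(X) = E[X²] − (E[X])² = 8.67145 − 3.66015 = 5.01131.
SD(X) = √5.01131 = 2.23859.

2.239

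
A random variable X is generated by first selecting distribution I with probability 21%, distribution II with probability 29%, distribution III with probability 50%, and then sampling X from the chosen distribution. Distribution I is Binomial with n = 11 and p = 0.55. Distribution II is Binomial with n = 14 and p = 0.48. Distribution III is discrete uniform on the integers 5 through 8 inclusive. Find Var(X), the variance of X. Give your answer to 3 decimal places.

2.266

Per component, I: μ=6.05, E[X²]=39.325; II: μ=6.72, E[X²]=48.6528; III: μ=6.5, E[X²]=43.5.
E[X] = 0.21·6.05 + 0.29·6.72 + 0.5·6.5 = 6.4693.
E[X²] = 0.21·39.325 + 0.29·48.6528 + 0.5·43.5 = 44.1176.
Var(X) = E[X²] − (E[X])² = 44.1176 − 41.8518 = 2.26572.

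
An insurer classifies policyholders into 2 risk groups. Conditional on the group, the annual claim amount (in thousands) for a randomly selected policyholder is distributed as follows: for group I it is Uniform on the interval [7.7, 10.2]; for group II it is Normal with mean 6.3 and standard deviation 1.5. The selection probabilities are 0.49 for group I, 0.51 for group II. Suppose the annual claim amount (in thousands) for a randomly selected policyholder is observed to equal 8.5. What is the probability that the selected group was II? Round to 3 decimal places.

Likelihoods f(8.5 | ·): I: 0.4; II: 0.0907217.
Posterior ∝ prior × likelihood. Numerator for II: 0.51·0.0907217 = 0.046268.
Normalizing constant: 0.49·0.4 + 0.51·0.0907217 = 0.242268.
P(II | observation) = 0.046268 / 0.242268 = 0.190979.

0.191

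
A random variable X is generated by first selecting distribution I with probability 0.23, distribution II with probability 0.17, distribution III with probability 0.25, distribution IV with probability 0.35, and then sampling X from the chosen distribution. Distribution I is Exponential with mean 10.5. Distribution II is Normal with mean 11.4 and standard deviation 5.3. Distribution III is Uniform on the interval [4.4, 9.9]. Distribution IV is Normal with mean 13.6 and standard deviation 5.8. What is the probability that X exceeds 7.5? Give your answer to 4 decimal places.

0.6512

Conditional on each component, P(X > 7.5): I: 0.489542; II: 0.769089; III: 0.436364; IV: 0.853537.
By total probability, P(X > 7.5) = 0.23·0.489542 + 0.17·0.769089 + 0.25·0.436364 + 0.35·0.853537 = 0.651168.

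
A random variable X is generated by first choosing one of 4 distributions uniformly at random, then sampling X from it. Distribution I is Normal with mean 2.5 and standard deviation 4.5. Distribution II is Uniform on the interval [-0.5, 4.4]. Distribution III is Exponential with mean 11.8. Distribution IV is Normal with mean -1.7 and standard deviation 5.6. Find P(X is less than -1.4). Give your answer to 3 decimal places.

Conditional on each component, P(X < -1.4): I: 0.193062; II: 0; III: 0; IV: 0.521362.
By total probability, P(X < -1.4) = 0.25·0.193062 + 0.25·0 + 0.25·0 + 0.25·0.521362 = 0.178606.

0.179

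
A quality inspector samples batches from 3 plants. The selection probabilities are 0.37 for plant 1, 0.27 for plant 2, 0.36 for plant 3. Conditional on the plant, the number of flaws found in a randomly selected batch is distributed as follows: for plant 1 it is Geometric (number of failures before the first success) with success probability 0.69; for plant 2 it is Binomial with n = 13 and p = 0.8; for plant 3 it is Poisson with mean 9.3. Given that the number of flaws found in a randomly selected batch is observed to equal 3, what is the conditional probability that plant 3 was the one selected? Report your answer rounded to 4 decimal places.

0.3670

Likelihoods P(X=3 | ·): 1: 0.0205558; 2: 1.49946e-05; 3: 0.0122563.
Posterior ∝ prior × likelihood. Numerator for 3: 0.36·0.0122563 = 0.00441226.
Normalizing constant: 0.37·0.0205558 + 0.27·1.49946e-05 + 0.36·0.0122563 = 0.012022.
P(3 | observation) = 0.00441226 / 0.012022 = 0.367017.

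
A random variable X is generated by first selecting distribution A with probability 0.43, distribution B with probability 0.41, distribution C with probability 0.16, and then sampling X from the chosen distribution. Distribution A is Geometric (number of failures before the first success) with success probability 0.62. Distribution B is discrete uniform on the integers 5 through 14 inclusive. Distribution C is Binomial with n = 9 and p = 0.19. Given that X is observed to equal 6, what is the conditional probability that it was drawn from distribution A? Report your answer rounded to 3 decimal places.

0.019

Likelihoods P(X=6 | ·): A: 0.00186678; B: 0.1; C: 0.00210018.
Posterior ∝ prior × likelihood. Numerator for A: 0.43·0.00186678 = 0.000802716.
Normalizing constant: 0.43·0.00186678 + 0.41·0.1 + 0.16·0.00210018 = 0.0421387.
P(A | observation) = 0.000802716 / 0.0421387 = 0.0190493.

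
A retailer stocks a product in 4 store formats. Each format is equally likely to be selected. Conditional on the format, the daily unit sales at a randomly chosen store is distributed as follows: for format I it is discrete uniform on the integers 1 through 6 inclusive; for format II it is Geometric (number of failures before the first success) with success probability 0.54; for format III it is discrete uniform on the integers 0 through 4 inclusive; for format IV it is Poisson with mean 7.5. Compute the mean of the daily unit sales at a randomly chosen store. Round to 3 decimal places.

Component means — I: 3.5; II: 0.851852; III: 2; IV: 7.5.
E[X] = 0.25·3.5 + 0.25·0.851852 + 0.25·2 + 0.25·7.5 = 3.46296.

3.463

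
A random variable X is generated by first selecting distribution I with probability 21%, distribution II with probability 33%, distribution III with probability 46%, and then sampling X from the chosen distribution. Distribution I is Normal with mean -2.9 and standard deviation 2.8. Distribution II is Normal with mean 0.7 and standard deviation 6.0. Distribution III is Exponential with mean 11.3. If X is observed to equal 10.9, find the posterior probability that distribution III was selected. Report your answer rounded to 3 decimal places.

Likelihoods f(10.9 | ·): I: 7.56952e-07; II: 0.0156748; III: 0.0337288.
Posterior ∝ prior × likelihood. Numerator for III: 0.46·0.0337288 = 0.0155152.
Normalizing constant: 0.21·7.56952e-07 + 0.33·0.0156748 + 0.46·0.0337288 = 0.0206881.
P(III | observation) = 0.0155152 / 0.0206881 = 0.74996.

0.750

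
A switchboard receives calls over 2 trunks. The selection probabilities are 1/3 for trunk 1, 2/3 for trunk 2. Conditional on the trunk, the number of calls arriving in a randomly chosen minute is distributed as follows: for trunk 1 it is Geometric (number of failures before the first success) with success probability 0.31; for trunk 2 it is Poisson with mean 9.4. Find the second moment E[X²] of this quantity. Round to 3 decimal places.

69.218

For each component E[X²] = Var + (mean)², giving 1: 12.1342; 2: 97.76.
Overall E[X²] = 0.333333·12.1342 + 0.666667·97.76 = 69.2181.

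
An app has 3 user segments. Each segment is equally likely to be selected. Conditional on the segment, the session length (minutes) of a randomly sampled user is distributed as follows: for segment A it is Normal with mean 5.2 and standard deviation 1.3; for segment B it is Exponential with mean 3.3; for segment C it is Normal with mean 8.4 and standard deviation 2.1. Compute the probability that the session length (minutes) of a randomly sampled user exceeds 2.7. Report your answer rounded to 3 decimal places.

0.804

Conditional on each segment, P(X > 2.7): A: 0.972765; B: 0.441233; C: 0.996679.
By total probability, P(X > 2.7) = 0.333333·0.972765 + 0.333333·0.441233 + 0.333333·0.996679 = 0.803559.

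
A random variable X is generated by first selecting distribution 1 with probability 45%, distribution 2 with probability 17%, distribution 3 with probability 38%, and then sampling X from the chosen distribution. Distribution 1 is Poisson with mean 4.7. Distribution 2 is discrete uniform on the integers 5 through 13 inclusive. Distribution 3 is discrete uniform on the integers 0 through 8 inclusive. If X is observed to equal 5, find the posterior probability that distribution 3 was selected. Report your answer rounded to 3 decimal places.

0.303

Likelihoods P(X=5 | ·): 1: 0.17383; 2: 0.111111; 3: 0.111111.
Posterior ∝ prior × likelihood. Numerator for 3: 0.38·0.111111 = 0.0422222.
Normalizing constant: 0.45·0.17383 + 0.17·0.111111 + 0.38·0.111111 = 0.139334.
P(3 | observation) = 0.0422222 / 0.139334 = 0.303028.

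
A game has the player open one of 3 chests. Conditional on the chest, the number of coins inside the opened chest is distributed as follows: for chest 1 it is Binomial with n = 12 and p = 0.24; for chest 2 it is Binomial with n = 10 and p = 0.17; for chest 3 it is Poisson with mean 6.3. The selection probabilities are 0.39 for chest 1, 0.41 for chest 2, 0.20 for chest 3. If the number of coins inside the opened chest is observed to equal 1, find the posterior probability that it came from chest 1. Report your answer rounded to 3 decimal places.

0.293

Likelihoods P(X=1 | ·): 1: 0.140716; 2: 0.317798; 3: 0.0115687.
Posterior ∝ prior × likelihood. Numerator for 1: 0.39·0.140716 = 0.0548791.
Normalizing constant: 0.39·0.140716 + 0.41·0.317798 + 0.2·0.0115687 = 0.18749.
P(1 | observation) = 0.0548791 / 0.18749 = 0.292704.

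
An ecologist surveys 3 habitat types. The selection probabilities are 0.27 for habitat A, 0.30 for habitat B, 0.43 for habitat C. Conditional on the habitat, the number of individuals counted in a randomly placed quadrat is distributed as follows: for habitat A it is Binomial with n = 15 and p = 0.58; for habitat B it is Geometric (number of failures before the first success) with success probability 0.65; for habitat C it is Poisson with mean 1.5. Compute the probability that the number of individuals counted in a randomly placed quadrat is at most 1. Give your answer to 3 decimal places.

Conditional on each habitat, P(X ≤ 1): A: 4.84713e-05; B: 0.8775; C: 0.557825.
By total probability, P(X ≤ 1) = 0.27·4.84713e-05 + 0.3·0.8775 + 0.43·0.557825 = 0.503128.

0.503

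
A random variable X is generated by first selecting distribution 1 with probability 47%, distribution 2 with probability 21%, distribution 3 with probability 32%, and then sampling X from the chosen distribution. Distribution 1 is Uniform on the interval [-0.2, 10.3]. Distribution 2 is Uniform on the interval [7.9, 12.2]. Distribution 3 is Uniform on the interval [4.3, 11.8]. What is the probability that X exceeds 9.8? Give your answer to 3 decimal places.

0.225

Conditional on each component, P(X > 9.8): 1: 0.047619; 2: 0.55814; 3: 0.266667.
By total probability, P(X > 9.8) = 0.47·0.047619 + 0.21·0.55814 + 0.32·0.266667 = 0.224924.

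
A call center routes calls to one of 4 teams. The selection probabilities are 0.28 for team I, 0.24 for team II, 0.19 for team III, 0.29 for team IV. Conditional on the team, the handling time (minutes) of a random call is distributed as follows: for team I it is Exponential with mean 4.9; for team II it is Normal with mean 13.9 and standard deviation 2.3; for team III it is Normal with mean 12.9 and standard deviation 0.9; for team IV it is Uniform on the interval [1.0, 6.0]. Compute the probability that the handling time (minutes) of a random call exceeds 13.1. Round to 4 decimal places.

0.2503

Conditional on each team, P(X > 13.1): I: 0.0690124; II: 0.636015; III: 0.41207; IV: 0.
By total probability, P(X > 13.1) = 0.28·0.0690124 + 0.24·0.636015 + 0.19·0.41207 + 0.29·0 = 0.25026.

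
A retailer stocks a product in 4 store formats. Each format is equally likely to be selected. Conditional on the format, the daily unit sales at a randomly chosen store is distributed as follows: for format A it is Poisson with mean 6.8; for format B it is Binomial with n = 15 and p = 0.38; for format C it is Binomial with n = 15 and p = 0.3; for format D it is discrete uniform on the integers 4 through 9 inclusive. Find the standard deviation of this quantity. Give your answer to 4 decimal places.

2.2118

Per component, A: μ=6.8, E[X²]=53.04; B: μ=5.7, E[X²]=36.024; C: μ=4.5, E[X²]=23.4; D: μ=6.5, E[X²]=45.1667.
E[X] = 0.25·6.8 + 0.25·5.7 + 0.25·4.5 + 0.25·6.5 = 5.875.
E[X²] = 0.25·53.04 + 0.25·36.024 + 0.25·23.4 + 0.25·45.1667 = 39.4077.
Var(X) = E[X²] − (E[X])² = 39.4077 − 34.5156 = 4.89204.
SD(X) = √4.89204 = 2.2118.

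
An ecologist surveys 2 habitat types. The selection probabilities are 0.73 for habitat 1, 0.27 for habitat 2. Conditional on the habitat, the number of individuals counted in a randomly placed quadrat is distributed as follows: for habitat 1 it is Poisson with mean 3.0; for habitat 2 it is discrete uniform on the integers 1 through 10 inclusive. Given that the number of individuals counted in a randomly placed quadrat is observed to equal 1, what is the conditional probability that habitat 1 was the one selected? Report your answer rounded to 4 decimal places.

Likelihoods P(X=1 | ·): 1: 0.149361; 2: 0.1.
Posterior ∝ prior × likelihood. Numerator for 1: 0.73·0.149361 = 0.109034.
Normalizing constant: 0.73·0.149361 + 0.27·0.1 = 0.136034.
P(1 | observation) = 0.109034 / 0.136034 = 0.80152.

0.8015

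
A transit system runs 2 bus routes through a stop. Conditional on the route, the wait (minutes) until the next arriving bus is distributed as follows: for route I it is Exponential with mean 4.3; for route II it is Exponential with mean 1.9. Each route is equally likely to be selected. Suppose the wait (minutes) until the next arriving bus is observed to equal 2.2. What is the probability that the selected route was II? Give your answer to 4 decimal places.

Likelihoods f(2.2 | ·): I: 0.139423; II: 0.16534.
Posterior ∝ prior × likelihood. Numerator for II: 0.5·0.16534 = 0.0826702.
Normalizing constant: 0.5·0.139423 + 0.5·0.16534 = 0.152382.
P(II | observation) = 0.0826702 / 0.152382 = 0.542521.

0.5425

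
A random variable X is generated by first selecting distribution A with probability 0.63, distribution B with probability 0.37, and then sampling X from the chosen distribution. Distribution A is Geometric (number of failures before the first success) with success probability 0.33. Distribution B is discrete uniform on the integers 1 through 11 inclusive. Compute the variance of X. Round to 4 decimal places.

Per component, A: μ=2.0303, E[X²]=10.2746; B: μ=6, E[X²]=46.
E[X] = 0.63·2.0303 + 0.37·6 = 3.49909.
E[X²] = 0.63·10.2746 + 0.37·46 = 23.493.
Var(X) = E[X²] − (E[X])² = 23.493 − 12.2436 = 11.2493.

11.2493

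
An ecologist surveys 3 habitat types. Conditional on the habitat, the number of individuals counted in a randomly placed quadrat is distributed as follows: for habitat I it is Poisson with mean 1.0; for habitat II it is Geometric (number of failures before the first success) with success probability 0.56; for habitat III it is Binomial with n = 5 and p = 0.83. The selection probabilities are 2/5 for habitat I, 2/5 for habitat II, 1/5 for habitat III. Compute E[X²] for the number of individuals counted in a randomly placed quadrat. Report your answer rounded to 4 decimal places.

5.1938

For each component E[X²] = Var + (mean)², giving I: 2; II: 2.02041; III: 17.928.
Overall E[X²] = 0.4·2 + 0.4·2.02041 + 0.2·17.928 = 5.19376.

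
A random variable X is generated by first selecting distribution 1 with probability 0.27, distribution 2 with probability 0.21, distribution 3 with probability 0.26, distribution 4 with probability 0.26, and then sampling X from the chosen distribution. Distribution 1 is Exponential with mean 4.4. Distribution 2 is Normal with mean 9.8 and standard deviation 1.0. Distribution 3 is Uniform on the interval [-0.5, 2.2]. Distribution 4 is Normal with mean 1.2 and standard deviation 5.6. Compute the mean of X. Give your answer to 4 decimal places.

3.7790

Component means — 1: 4.4; 2: 9.8; 3: 0.85; 4: 1.2.
E[X] = 0.27·4.4 + 0.21·9.8 + 0.26·0.85 + 0.26·1.2 = 3.779.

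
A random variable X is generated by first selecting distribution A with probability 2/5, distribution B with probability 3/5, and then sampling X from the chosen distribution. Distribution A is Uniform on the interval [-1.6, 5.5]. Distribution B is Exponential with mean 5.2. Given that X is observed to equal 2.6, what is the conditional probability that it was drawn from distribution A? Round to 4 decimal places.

Likelihoods f(2.6 | ·): A: 0.140845; B: 0.116641.
Posterior ∝ prior × likelihood. Numerator for A: 0.4·0.140845 = 0.056338.
Normalizing constant: 0.4·0.140845 + 0.6·0.116641 = 0.126322.
P(A | observation) = 0.056338 / 0.126322 = 0.445986.

0.4460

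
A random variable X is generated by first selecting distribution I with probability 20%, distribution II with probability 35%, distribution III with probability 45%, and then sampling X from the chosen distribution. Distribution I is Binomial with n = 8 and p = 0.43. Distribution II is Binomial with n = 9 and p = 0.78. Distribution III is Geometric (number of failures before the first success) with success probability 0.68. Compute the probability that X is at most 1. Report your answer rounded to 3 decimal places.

Conditional on each component, P(X ≤ 1): I: 0.0783914; II: 3.97301e-05; III: 0.8976.
By total probability, P(X ≤ 1) = 0.2·0.0783914 + 0.35·3.97301e-05 + 0.45·0.8976 = 0.419612.

0.420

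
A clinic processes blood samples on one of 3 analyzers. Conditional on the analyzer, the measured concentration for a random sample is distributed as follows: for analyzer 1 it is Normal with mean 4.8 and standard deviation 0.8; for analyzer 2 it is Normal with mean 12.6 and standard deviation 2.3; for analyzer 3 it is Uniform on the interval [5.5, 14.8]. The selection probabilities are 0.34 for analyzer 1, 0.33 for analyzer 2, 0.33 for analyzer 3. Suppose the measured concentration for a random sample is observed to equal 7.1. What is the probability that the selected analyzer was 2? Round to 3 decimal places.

0.079

Likelihoods f(7.1 | ·): 1: 0.00799765; 2: 0.00994171; 3: 0.107527.
Posterior ∝ prior × likelihood. Numerator for 2: 0.33·0.00994171 = 0.00328077.
Normalizing constant: 0.34·0.00799765 + 0.33·0.00994171 + 0.33·0.107527 = 0.0414838.
P(2 | observation) = 0.00328077 / 0.0414838 = 0.0790854.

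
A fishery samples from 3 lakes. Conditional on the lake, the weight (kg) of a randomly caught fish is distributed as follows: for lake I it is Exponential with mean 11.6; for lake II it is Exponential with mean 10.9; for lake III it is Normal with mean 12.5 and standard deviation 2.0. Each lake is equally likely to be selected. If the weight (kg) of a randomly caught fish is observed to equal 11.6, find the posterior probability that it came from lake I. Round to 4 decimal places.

Likelihoods f(11.6 | ·): I: 0.0317137; II: 0.0316511; III: 0.180263.
Posterior ∝ prior × likelihood. Numerator for I: 0.333333·0.0317137 = 0.0105712.
Normalizing constant: 0.333333·0.0317137 + 0.333333·0.0316511 + 0.333333·0.180263 = 0.0812094.
P(I | observation) = 0.0105712 / 0.0812094 = 0.130173.

0.1302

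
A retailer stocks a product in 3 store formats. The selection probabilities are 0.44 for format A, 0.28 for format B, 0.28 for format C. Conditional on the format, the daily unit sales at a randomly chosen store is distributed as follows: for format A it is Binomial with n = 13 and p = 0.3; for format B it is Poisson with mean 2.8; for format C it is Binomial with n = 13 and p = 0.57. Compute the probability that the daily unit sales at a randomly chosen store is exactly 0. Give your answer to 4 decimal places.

0.0213

Conditional on each format, P(X = 0): A: 0.0096889; B: 0.0608101; C: 1.71826e-05.
By total probability, P(X = 0) = 0.44·0.0096889 + 0.28·0.0608101 + 0.28·1.71826e-05 = 0.0212947.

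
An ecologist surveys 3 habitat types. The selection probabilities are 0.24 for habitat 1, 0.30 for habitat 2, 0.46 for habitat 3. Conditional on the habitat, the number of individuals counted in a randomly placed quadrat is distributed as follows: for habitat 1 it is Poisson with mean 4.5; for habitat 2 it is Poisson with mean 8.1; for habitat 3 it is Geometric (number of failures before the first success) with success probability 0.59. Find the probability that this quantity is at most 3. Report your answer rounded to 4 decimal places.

Conditional on each habitat, P(X ≤ 3): 1: 0.342296; 2: 0.0396053; 3: 0.971742.
By total probability, P(X ≤ 3) = 0.24·0.342296 + 0.3·0.0396053 + 0.46·0.971742 = 0.541034.

0.5410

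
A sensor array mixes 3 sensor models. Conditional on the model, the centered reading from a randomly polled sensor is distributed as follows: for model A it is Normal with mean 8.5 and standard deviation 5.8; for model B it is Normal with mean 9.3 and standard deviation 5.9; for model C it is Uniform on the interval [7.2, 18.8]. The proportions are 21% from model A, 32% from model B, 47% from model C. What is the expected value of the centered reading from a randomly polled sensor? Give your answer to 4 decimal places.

10.8710

Component means — A: 8.5; B: 9.3; C: 13.
E[X] = 0.21·8.5 + 0.32·9.3 + 0.47·13 = 10.871.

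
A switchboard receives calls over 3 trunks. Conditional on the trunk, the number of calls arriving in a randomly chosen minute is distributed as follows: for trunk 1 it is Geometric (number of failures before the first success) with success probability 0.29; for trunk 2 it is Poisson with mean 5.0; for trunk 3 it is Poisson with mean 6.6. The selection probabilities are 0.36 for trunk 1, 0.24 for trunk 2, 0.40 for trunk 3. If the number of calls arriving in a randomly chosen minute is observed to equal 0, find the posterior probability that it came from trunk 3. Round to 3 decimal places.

Likelihoods P(X=0 | ·): 1: 0.29; 2: 0.00673795; 3: 0.00136037.
Posterior ∝ prior × likelihood. Numerator for 3: 0.4·0.00136037 = 0.000544147.
Normalizing constant: 0.36·0.29 + 0.24·0.00673795 + 0.4·0.00136037 = 0.106561.
P(3 | observation) = 0.000544147 / 0.106561 = 0.00510643.

0.005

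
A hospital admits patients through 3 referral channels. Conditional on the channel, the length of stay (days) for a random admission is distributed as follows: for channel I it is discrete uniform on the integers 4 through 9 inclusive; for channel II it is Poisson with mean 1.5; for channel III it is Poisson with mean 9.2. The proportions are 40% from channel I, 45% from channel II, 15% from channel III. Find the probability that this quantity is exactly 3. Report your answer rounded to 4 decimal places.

0.0584

Conditional on each channel, P(X = 3): I: 0; II: 0.125511; III: 0.013113.
By total probability, P(X = 3) = 0.4·0 + 0.45·0.125511 + 0.15·0.013113 = 0.0584468.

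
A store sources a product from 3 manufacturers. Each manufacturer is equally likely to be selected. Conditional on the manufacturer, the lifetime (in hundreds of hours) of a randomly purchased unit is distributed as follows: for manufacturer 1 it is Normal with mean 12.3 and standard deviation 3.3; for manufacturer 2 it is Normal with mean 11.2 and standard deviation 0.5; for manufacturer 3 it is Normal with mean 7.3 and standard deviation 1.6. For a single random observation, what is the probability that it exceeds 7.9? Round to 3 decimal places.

Conditional on each manufacturer, P(X > 7.9): 1: 0.908789; 2: 1; 3: 0.35383.
By total probability, P(X > 7.9) = 0.333333·0.908789 + 0.333333·1 + 0.333333·0.35383 = 0.754206.

0.754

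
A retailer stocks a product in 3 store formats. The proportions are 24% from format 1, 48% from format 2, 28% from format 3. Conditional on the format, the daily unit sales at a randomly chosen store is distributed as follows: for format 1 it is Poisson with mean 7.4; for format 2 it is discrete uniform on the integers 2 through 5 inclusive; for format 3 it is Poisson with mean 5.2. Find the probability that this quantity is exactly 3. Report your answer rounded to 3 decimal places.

0.166

Conditional on each format, P(X = 3): 1: 0.0412824; 2: 0.25; 3: 0.129279.
By total probability, P(X = 3) = 0.24·0.0412824 + 0.48·0.25 + 0.28·0.129279 = 0.166106.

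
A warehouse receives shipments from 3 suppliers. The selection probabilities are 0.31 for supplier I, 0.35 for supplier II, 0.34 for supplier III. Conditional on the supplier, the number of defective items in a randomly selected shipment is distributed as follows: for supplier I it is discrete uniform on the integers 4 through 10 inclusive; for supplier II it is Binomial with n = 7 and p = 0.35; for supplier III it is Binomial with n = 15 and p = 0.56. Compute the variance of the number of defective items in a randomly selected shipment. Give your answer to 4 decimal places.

Per component, I: μ=7, E[X²]=53; II: μ=2.45, E[X²]=7.595; III: μ=8.4, E[X²]=74.256.
E[X] = 0.31·7 + 0.35·2.45 + 0.34·8.4 = 5.8835.
E[X²] = 0.31·53 + 0.35·7.595 + 0.34·74.256 = 44.3353.
Var(X) = E[X²] − (E[X])² = 44.3353 − 34.6156 = 9.71972.

9.7197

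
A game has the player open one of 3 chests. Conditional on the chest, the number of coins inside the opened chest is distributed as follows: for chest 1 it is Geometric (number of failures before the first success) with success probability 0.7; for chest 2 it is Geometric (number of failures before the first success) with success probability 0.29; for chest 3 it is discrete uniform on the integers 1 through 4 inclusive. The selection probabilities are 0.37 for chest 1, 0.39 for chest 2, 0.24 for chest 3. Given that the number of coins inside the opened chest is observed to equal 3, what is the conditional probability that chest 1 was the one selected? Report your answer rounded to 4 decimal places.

0.0651

Likelihoods P(X=3 | ·): 1: 0.0189; 2: 0.103794; 3: 0.25.
Posterior ∝ prior × likelihood. Numerator for 1: 0.37·0.0189 = 0.006993.
Normalizing constant: 0.37·0.0189 + 0.39·0.103794 + 0.24·0.25 = 0.107473.
P(1 | observation) = 0.006993 / 0.107473 = 0.0650677.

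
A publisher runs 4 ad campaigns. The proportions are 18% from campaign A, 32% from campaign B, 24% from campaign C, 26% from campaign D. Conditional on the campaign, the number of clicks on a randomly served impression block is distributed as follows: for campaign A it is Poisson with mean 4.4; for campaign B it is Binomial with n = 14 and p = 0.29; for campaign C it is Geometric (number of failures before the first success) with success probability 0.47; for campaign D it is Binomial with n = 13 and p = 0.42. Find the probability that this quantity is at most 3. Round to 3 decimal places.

Conditional on each campaign, P(X ≤ 3): A: 0.359448; B: 0.386341; C: 0.921095; D: 0.134417.
By total probability, P(X ≤ 3) = 0.18·0.359448 + 0.32·0.386341 + 0.24·0.921095 + 0.26·0.134417 = 0.444341.

0.444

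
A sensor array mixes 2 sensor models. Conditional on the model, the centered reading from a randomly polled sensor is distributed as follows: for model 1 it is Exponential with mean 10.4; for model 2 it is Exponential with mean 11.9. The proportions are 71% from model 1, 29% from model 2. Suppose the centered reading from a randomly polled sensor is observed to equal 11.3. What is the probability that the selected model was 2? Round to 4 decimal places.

Likelihoods f(11.3 | ·): 1: 0.0324406; 2: 0.0325129.
Posterior ∝ prior × likelihood. Numerator for 2: 0.29·0.0325129 = 0.00942874.
Normalizing constant: 0.71·0.0324406 + 0.29·0.0325129 = 0.0324616.
P(2 | observation) = 0.00942874 / 0.0324616 = 0.290459.

0.2905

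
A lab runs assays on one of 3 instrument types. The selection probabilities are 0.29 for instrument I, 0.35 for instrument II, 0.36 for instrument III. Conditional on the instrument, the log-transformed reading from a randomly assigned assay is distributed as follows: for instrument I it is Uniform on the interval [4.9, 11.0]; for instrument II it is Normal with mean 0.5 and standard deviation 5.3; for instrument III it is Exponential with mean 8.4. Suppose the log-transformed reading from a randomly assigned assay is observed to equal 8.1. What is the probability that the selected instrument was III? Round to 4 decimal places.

0.2229

Likelihoods f(8.1 | ·): I: 0.163934; II: 0.0269231; III: 0.0453876.
Posterior ∝ prior × likelihood. Numerator for III: 0.36·0.0453876 = 0.0163395.
Normalizing constant: 0.29·0.163934 + 0.35·0.0269231 + 0.36·0.0453876 = 0.0733036.
P(III | observation) = 0.0163395 / 0.0733036 = 0.222902.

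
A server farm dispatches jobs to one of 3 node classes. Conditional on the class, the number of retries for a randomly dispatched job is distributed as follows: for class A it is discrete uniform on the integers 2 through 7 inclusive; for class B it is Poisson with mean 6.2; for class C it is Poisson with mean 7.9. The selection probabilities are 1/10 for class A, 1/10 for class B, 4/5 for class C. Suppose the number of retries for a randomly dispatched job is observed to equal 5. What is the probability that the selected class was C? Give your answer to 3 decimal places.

0.703

Likelihoods P(X=5 | ·): A: 0.166667; B: 0.154936; C: 0.0950666.
Posterior ∝ prior × likelihood. Numerator for C: 0.8·0.0950666 = 0.0760533.
Normalizing constant: 0.1·0.166667 + 0.1·0.154936 + 0.8·0.0950666 = 0.108213.
P(C | observation) = 0.0760533 / 0.108213 = 0.702808.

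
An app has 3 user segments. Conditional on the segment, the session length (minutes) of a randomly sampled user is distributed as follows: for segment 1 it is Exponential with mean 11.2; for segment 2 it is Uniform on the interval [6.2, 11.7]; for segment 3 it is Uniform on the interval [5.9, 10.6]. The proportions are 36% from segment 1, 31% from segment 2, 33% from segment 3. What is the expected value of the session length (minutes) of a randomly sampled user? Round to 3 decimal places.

Component means — 1: 11.2; 2: 8.95; 3: 8.25.
E[X] = 0.36·11.2 + 0.31·8.95 + 0.33·8.25 = 9.529.

9.529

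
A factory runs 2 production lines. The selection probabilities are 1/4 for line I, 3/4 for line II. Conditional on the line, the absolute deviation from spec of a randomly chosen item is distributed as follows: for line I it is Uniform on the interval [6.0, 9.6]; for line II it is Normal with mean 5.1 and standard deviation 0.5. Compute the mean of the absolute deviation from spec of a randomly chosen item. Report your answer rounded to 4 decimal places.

5.7750

Component means — I: 7.8; II: 5.1.
E[X] = 0.25·7.8 + 0.75·5.1 = 5.775.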